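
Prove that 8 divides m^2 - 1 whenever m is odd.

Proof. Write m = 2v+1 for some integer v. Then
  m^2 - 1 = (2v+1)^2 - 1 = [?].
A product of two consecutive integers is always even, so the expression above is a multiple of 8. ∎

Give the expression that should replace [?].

4v(v + 1)

(2v+1)^2 - 1 = 4v^2 + 4v + 1 - 1 = 4v^2 + 4v = 4v(v+1).
Since v and v+1 are consecutive, v(v+1) is even, and 4·(even) is a multiple of 8.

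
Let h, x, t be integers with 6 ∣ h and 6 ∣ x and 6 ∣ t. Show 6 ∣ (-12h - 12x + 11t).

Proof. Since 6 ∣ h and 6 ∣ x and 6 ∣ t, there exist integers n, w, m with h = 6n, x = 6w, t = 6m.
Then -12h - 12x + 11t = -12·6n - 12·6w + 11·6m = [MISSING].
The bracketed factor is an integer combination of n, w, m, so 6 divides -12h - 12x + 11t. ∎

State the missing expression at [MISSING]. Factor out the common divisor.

6(11m - 12n - 12w)

Pull the common 6 out of every term: -12·6n - 12·6w + 11·6m = 6(11m - 12n - 12w).
11m - 12n - 12w is an integer, which exhibits the divisibility.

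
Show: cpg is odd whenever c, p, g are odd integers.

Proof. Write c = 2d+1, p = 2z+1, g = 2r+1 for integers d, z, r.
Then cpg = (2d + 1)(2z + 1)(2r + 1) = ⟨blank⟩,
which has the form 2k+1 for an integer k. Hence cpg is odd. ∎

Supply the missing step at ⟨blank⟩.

(2d + 1)(2z + 1)(2r + 1) = 8drz + 4dr + 4dz + 2d + 4rz + 2r + 2z + 1
= 2(4drz + 2dr + 2dz + d + 2rz + r + z) + 1.
Since 4drz + 2dr + 2dz + d + 2rz + r + z is an integer, the product is of the form 2k+1 for an integer k.

2(4drz + 2dr + 2dz + d + 2rz + r + z) + 1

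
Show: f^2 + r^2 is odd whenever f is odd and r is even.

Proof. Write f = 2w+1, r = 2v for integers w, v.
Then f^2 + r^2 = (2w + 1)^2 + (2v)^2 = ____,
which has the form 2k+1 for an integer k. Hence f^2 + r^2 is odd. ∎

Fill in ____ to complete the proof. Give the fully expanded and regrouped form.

2(2v^2 + 2w^2 + 2w) + 1

Expanding: (2w + 1)^2 + (2v)^2 = 4v^2 + 4w^2 + 4w + 1.
Every term except the constant is even, so this is 2(2v^2 + 2w^2 + 2w) + 1,
and 2v^2 + 2w^2 + 2w ∈ ℤ gives the required form.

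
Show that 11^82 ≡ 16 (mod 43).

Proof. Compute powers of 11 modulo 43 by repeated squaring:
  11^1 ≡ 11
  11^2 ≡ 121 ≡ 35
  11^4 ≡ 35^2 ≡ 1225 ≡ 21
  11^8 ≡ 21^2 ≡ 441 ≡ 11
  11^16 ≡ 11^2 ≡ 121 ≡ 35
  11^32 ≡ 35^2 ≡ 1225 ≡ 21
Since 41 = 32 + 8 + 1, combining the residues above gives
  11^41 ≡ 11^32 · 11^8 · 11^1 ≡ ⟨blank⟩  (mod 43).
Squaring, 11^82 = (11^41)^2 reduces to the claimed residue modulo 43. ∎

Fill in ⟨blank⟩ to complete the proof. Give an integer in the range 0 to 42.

Multiply the listed residues: 21 · 11 · 11 = 231 → 2541.
Reducing modulo 43: 2541 = 59·43 + 4, so 11^41 ≡ 4.

4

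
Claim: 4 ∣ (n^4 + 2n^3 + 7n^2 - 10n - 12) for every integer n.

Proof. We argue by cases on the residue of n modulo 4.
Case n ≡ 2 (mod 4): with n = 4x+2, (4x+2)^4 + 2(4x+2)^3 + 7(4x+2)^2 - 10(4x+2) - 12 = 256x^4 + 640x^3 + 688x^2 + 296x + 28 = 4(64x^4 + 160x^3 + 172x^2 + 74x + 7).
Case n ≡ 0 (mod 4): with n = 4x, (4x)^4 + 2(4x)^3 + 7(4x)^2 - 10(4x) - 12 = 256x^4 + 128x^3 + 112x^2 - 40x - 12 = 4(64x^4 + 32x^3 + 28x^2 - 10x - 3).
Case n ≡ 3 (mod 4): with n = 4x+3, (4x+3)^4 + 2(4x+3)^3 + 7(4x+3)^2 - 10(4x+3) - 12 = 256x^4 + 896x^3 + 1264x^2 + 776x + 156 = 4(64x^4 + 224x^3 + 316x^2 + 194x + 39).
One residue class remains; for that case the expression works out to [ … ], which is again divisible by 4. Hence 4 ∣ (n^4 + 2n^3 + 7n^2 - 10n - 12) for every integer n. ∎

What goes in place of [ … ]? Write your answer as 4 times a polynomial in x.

4(64x^4 + 96x^3 + 76x^2 + 14x - 3)

The residues treated are {2, 0, 3}, so the missing case is n ≡ 1 (mod 4); write n = 4x+1.
Then (4x+1)^4 + 2(4x+1)^3 + 7(4x+1)^2 - 10(4x+1) - 12 = 256x^4 + 384x^3 + 304x^2 + 56x - 12 = 4(64x^4 + 96x^3 + 76x^2 + 14x - 3).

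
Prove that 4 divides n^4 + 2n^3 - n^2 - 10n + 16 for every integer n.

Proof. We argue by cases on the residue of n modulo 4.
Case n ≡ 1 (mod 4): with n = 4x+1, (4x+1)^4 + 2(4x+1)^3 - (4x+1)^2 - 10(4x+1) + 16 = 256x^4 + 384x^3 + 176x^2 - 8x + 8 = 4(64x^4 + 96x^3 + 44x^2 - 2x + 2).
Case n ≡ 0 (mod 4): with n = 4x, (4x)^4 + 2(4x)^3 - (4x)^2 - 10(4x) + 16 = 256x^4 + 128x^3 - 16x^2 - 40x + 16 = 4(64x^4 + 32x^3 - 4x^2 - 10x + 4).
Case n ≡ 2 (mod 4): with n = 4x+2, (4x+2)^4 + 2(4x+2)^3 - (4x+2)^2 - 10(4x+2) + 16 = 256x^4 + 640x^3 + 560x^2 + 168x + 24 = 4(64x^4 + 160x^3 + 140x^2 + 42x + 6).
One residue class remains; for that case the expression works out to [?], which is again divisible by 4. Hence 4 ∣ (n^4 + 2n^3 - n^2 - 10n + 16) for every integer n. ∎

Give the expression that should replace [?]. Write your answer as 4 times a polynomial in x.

The residues treated are {1, 0, 2}, so the missing case is n ≡ 3 (mod 4); write n = 4x+3.
Then (4x+3)^4 + 2(4x+3)^3 - (4x+3)^2 - 10(4x+3) + 16 = 256x^4 + 896x^3 + 1136x^2 + 584x + 112 = 4(64x^4 + 224x^3 + 284x^2 + 146x + 28).

4(64x^4 + 224x^3 + 284x^2 + 146x + 28)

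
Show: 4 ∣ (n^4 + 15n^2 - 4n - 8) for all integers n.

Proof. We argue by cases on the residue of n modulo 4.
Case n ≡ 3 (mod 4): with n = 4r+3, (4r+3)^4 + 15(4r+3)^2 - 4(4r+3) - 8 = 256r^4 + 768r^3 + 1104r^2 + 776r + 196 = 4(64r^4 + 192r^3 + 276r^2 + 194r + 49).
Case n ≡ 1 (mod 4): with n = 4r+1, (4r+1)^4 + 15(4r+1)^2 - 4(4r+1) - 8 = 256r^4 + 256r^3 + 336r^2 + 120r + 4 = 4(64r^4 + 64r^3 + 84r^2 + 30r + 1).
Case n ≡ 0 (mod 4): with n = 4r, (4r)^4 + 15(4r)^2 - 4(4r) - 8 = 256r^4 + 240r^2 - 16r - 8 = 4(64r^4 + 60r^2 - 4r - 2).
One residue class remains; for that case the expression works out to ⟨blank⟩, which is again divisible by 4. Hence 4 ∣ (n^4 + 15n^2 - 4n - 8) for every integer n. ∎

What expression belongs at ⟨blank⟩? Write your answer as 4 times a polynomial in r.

The residues treated are {3, 1, 0}, so the missing case is n ≡ 2 (mod 4); write n = 4r+2.
Then (4r+2)^4 + 15(4r+2)^2 - 4(4r+2) - 8 = 256r^4 + 512r^3 + 624r^2 + 352r + 60 = 4(64r^4 + 128r^3 + 156r^2 + 88r + 15).

4(64r^4 + 128r^3 + 156r^2 + 88r + 15)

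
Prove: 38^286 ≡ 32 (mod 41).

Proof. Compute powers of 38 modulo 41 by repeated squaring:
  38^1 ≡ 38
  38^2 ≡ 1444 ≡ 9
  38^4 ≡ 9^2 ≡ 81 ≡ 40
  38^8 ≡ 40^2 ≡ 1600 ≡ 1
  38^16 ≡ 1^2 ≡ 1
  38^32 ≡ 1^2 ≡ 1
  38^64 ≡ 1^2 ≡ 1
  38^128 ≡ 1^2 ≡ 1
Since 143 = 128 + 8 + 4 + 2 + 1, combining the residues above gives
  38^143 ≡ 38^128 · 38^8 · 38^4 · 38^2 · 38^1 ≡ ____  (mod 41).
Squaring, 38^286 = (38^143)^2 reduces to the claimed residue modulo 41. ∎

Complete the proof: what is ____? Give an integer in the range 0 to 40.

27

Multiply the listed residues: 1 · 1 · 40 · 9 · 38 = 1 → 40 → 360 → 13680.
Reducing modulo 41: 13680 = 333·41 + 27, so 38^143 ≡ 27.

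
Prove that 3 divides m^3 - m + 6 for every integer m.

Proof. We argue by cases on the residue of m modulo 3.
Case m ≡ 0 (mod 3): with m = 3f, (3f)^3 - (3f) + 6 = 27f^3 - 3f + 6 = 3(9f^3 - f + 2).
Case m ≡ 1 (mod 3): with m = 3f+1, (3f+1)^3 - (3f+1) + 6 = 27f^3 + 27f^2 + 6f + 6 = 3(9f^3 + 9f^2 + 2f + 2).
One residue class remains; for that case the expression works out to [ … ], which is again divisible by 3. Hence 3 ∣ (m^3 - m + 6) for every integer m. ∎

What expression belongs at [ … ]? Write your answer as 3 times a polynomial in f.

The residues treated are {0, 1}, so the missing case is m ≡ 2 (mod 3); write m = 3f+2.
Then (3f+2)^3 - (3f+2) + 6 = 27f^3 + 54f^2 + 33f + 12 = 3(9f^3 + 18f^2 + 11f + 4).

3(9f^3 + 18f^2 + 11f + 4)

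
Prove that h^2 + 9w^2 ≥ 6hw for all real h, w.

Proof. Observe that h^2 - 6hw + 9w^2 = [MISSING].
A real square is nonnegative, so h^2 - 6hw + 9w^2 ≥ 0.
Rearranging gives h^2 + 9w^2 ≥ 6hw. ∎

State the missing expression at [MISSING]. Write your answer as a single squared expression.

The leading and trailing coefficients are 1^2 and 3^2, and 6 = 2·1·3, so the trinomial is (h - 3w)^2.
Hence h^2 - 6hw + 9w^2 ≥ 0.

(h - 3w)^2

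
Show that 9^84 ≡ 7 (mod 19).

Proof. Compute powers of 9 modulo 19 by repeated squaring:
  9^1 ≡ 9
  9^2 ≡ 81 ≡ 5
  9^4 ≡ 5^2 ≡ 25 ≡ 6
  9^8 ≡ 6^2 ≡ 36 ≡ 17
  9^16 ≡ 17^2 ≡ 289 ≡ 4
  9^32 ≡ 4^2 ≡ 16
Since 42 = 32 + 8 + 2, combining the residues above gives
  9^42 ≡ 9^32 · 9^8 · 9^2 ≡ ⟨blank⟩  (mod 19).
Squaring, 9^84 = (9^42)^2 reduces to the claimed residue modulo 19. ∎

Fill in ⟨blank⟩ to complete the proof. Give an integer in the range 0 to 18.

11

9^32 · 9^8 · 9^2 ≡ 16 · 17 · 5 = 1360.
1360 mod 19 = 11, so 9^42 ≡ 11 (mod 19).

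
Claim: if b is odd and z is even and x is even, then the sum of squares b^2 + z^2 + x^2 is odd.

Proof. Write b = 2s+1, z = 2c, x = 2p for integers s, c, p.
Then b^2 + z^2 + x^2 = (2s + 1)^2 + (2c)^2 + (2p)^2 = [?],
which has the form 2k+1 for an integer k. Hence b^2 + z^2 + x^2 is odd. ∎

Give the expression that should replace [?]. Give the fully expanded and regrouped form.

2(2c^2 + 2p^2 + 2s^2 + 2s) + 1

(2s + 1)^2 + (2c)^2 + (2p)^2 = 4c^2 + 4p^2 + 4s^2 + 4s + 1
= 2(2c^2 + 2p^2 + 2s^2 + 2s) + 1.
Since 2c^2 + 2p^2 + 2s^2 + 2s is an integer, the sum of squares is of the form 2k+1 for an integer k.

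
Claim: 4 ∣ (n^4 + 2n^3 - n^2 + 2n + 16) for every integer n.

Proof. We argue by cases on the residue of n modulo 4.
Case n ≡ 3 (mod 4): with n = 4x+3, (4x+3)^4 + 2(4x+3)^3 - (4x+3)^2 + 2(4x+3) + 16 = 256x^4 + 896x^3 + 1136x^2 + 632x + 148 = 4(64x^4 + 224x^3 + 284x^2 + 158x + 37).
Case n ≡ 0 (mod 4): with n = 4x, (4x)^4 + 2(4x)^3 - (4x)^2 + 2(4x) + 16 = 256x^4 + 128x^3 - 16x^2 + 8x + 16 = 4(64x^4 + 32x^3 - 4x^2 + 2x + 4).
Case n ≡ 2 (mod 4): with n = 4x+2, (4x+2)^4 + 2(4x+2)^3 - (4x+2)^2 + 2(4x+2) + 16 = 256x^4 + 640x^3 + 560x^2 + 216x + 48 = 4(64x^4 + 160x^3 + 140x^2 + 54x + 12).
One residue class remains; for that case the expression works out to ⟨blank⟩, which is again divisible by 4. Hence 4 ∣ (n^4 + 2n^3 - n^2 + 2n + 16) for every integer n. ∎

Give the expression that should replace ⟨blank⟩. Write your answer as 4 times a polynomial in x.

4(64x^4 + 96x^3 + 44x^2 + 10x + 5)

The residues treated are {3, 0, 2}, so the missing case is n ≡ 1 (mod 4); write n = 4x+1.
Then (4x+1)^4 + 2(4x+1)^3 - (4x+1)^2 + 2(4x+1) + 16 = 256x^4 + 384x^3 + 176x^2 + 40x + 20 = 4(64x^4 + 96x^3 + 44x^2 + 10x + 5).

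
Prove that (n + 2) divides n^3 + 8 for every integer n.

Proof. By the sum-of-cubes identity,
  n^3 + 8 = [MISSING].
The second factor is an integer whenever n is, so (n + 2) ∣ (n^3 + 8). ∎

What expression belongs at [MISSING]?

(n + 2)(n^2 - 2n + 4)

a^3 + b^3 = (a + b)(a^2 - ab + b^2). With a = n, b = 2:
n^3 + 8 = (n + 2)(n^2 - 2n + 4).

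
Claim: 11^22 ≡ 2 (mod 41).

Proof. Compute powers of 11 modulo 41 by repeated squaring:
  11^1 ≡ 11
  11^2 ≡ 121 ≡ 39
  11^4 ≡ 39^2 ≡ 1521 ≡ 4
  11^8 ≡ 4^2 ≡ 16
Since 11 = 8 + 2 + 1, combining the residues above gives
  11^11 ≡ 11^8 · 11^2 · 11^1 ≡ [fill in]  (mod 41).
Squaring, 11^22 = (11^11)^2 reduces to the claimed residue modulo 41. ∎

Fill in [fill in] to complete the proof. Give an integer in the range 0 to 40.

Multiply the listed residues: 16 · 39 · 11 = 624 → 6864.
Reducing modulo 41: 6864 = 167·41 + 17, so 11^11 ≡ 17.

17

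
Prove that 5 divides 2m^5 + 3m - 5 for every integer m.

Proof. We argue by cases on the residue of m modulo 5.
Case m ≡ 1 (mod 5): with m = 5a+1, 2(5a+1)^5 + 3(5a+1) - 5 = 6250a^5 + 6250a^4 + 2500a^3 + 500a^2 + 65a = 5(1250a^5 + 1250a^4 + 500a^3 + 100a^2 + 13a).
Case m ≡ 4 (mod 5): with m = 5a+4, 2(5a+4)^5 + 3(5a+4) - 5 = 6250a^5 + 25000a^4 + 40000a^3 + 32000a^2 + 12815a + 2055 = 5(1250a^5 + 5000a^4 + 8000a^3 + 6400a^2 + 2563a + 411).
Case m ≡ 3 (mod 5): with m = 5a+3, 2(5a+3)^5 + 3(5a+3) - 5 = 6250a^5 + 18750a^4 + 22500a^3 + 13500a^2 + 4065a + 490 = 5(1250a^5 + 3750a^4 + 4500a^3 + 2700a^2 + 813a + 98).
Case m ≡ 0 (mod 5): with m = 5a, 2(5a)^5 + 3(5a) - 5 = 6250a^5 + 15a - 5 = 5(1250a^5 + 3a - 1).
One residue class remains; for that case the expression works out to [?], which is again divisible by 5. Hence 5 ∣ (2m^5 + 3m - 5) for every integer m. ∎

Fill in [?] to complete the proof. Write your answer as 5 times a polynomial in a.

5(1250a^5 + 2500a^4 + 2000a^3 + 800a^2 + 163a + 13)

Only m ≡ 2 (mod 5) is unaccounted for. Put m = 5a+2:
2(5a+2)^5 + 3(5a+2) - 5 expands to 6250a^5 + 12500a^4 + 10000a^3 + 4000a^2 + 815a + 65,
and factoring out 5 leaves 5(1250a^5 + 2500a^4 + 2000a^3 + 800a^2 + 163a + 13).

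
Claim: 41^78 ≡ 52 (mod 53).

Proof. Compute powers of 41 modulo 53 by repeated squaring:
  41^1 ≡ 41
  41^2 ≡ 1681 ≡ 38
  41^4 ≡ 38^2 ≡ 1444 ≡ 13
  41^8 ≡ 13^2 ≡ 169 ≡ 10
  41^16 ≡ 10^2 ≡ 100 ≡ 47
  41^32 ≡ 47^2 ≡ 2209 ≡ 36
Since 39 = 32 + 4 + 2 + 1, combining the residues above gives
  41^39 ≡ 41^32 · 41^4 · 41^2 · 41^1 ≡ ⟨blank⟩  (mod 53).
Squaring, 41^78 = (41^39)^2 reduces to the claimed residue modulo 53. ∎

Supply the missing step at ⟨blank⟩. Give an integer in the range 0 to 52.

23

41^32 · 41^4 · 41^2 · 41^1 ≡ 36 · 13 · 38 · 41 = 729144.
729144 mod 53 = 23, so 41^39 ≡ 23 (mod 53).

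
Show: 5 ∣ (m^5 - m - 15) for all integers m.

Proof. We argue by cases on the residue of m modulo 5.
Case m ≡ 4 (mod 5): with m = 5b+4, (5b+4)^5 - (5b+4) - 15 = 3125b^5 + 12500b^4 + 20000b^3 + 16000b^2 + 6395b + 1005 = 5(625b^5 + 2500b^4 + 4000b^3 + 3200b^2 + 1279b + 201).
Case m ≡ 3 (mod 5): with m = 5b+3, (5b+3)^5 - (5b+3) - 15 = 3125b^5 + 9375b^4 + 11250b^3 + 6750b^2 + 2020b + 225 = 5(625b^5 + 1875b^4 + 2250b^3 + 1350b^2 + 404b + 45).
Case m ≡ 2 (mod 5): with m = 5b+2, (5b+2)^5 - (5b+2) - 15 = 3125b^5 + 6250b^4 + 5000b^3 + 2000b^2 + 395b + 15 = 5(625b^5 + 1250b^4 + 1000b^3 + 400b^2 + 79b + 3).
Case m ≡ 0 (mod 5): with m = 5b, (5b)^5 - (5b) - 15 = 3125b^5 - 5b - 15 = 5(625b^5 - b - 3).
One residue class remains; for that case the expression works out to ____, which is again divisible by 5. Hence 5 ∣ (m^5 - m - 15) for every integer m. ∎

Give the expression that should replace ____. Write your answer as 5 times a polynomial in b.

5(625b^5 + 625b^4 + 250b^3 + 50b^2 + 4b - 3)

Only m ≡ 1 (mod 5) is unaccounted for. Put m = 5b+1:
(5b+1)^5 - (5b+1) - 15 expands to 3125b^5 + 3125b^4 + 1250b^3 + 250b^2 + 20b - 15,
and factoring out 5 leaves 5(625b^5 + 625b^4 + 250b^3 + 50b^2 + 4b - 3).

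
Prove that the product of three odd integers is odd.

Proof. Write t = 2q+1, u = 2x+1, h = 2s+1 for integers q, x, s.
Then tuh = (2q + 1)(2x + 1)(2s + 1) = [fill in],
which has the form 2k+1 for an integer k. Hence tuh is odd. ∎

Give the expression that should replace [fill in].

2(4qsx + 2qs + 2qx + q + 2sx + s + x) + 1

(2q + 1)(2x + 1)(2s + 1) = 8qsx + 4qs + 4qx + 2q + 4sx + 2s + 2x + 1
= 2(4qsx + 2qs + 2qx + q + 2sx + s + x) + 1.
Since 4qsx + 2qs + 2qx + q + 2sx + s + x is an integer, the product is of the form 2k+1 for an integer k.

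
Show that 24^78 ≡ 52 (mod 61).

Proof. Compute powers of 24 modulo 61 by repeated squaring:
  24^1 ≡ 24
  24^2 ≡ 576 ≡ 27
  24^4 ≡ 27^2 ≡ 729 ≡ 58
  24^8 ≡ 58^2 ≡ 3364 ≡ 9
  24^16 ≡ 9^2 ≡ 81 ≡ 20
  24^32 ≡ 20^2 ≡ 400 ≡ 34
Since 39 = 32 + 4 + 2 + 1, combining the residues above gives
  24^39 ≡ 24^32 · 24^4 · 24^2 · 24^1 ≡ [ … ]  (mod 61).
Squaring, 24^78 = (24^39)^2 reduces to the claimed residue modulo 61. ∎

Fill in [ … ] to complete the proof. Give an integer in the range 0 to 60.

28

24^32 · 24^4 · 24^2 · 24^1 ≡ 34 · 58 · 27 · 24 = 1277856.
1277856 mod 61 = 28, so 24^39 ≡ 28 (mod 61).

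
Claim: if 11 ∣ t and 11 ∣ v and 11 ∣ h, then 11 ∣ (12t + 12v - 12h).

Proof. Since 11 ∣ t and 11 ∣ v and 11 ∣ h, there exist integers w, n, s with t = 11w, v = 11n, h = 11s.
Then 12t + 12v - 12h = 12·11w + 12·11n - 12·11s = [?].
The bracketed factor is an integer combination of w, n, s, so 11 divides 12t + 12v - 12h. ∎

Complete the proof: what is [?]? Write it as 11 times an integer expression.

Pull the common 11 out of every term: 12·11w + 12·11n - 12·11s = 11(12n - 12s + 12w).
12n - 12s + 12w is an integer, which exhibits the divisibility.

11(12n - 12s + 12w)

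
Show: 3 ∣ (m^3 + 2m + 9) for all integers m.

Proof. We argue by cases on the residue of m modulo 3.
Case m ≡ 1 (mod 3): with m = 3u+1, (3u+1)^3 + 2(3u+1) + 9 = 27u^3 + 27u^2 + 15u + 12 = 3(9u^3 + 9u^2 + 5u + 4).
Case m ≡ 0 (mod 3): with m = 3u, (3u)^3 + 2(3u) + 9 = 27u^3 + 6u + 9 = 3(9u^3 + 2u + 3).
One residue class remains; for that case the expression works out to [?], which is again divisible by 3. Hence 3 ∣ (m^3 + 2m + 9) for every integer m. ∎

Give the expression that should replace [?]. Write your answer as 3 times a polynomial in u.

3(9u^3 + 18u^2 + 14u + 7)

The residues treated are {1, 0}, so the missing case is m ≡ 2 (mod 3); write m = 3u+2.
Then (3u+2)^3 + 2(3u+2) + 9 = 27u^3 + 54u^2 + 42u + 21 = 3(9u^3 + 18u^2 + 14u + 7).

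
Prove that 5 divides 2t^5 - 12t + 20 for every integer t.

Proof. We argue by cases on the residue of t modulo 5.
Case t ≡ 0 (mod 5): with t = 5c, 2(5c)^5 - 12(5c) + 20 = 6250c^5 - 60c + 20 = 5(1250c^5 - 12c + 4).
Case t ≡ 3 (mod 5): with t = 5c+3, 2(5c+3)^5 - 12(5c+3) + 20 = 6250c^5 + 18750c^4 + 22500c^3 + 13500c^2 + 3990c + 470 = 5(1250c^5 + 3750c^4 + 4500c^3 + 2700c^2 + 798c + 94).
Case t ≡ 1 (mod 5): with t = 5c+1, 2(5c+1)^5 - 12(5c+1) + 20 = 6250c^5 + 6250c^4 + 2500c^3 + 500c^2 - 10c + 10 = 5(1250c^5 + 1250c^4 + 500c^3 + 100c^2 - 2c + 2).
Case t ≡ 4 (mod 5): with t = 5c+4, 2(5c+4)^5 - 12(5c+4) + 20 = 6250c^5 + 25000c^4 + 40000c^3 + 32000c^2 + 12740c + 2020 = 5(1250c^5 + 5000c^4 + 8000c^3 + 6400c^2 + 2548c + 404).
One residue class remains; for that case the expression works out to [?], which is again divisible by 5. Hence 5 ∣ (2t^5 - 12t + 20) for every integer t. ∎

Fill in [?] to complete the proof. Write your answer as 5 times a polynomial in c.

5(1250c^5 + 2500c^4 + 2000c^3 + 800c^2 + 148c + 12)

The residues treated are {0, 3, 1, 4}, so the missing case is t ≡ 2 (mod 5); write t = 5c+2.
Then 2(5c+2)^5 - 12(5c+2) + 20 = 6250c^5 + 12500c^4 + 10000c^3 + 4000c^2 + 740c + 60 = 5(1250c^5 + 2500c^4 + 2000c^3 + 800c^2 + 148c + 12).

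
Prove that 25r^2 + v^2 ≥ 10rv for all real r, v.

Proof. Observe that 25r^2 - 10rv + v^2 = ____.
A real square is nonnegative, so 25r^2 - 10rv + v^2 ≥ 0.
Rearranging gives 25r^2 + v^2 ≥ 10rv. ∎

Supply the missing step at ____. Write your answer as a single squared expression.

The leading and trailing coefficients are 5^2 and 1^2, and 10 = 2·5·1, so the trinomial is (5r - v)^2.
Hence 25r^2 - 10rv + v^2 ≥ 0.

(5r - v)^2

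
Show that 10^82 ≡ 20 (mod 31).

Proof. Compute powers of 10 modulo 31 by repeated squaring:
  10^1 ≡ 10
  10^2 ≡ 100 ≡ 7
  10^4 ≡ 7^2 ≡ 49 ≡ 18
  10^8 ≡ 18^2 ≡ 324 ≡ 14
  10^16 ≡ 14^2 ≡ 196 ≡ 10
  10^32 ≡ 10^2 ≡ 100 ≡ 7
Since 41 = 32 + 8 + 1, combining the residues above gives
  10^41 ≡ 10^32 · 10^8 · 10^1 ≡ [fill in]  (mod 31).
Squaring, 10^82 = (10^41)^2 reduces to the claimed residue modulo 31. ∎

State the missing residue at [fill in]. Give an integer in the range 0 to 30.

19

Multiply the listed residues: 7 · 14 · 10 = 98 → 980.
Reducing modulo 31: 980 = 31·31 + 19, so 10^41 ≡ 19.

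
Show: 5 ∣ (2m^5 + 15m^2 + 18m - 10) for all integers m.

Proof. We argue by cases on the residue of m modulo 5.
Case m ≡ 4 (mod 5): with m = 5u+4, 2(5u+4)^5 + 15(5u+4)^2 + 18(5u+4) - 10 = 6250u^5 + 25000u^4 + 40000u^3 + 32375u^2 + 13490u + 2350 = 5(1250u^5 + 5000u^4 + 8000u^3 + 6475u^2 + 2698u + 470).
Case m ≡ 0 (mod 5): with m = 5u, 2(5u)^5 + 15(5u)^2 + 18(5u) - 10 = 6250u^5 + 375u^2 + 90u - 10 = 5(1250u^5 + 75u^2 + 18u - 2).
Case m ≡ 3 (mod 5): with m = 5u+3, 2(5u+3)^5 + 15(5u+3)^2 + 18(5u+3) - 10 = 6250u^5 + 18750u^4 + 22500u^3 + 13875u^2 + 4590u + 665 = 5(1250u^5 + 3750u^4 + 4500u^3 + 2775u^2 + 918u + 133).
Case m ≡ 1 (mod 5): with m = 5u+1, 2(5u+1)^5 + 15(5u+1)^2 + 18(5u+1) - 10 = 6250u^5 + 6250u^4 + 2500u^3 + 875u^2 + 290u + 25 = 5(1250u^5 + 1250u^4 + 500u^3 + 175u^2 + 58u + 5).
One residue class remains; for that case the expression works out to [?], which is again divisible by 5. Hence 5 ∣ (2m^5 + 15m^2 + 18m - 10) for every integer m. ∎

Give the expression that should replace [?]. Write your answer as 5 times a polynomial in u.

5(1250u^5 + 2500u^4 + 2000u^3 + 875u^2 + 238u + 30)

Only m ≡ 2 (mod 5) is unaccounted for. Put m = 5u+2:
2(5u+2)^5 + 15(5u+2)^2 + 18(5u+2) - 10 expands to 6250u^5 + 12500u^4 + 10000u^3 + 4375u^2 + 1190u + 150,
and factoring out 5 leaves 5(1250u^5 + 2500u^4 + 2000u^3 + 875u^2 + 238u + 30).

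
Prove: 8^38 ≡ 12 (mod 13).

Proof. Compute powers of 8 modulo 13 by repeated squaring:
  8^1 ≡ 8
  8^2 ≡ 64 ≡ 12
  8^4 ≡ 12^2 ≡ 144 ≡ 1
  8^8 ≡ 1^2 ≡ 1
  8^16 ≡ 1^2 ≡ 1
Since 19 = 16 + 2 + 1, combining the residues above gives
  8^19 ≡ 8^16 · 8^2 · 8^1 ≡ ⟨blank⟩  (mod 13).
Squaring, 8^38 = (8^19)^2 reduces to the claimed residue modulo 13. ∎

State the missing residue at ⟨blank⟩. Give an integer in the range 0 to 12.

8^16 · 8^2 · 8^1 ≡ 1 · 12 · 8 = 96.
96 mod 13 = 5, so 8^19 ≡ 5 (mod 13).

5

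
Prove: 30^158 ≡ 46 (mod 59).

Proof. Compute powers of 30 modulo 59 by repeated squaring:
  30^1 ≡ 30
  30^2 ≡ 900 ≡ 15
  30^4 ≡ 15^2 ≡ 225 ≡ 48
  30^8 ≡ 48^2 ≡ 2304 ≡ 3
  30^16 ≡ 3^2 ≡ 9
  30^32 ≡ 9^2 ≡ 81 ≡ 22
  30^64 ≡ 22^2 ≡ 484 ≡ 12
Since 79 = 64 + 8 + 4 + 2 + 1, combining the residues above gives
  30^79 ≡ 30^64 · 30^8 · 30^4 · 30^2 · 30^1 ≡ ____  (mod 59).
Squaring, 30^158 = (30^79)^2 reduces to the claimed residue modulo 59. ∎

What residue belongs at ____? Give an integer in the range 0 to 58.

Multiply the listed residues: 12 · 3 · 48 · 15 · 30 = 36 → 1728 → 25920 → 777600.
Reducing modulo 59: 777600 = 13179·59 + 39, so 30^79 ≡ 39.

39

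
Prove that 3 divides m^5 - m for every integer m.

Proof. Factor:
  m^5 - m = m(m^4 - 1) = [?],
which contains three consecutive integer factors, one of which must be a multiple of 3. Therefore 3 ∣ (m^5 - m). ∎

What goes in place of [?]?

(m - 1)m(m + 1)(m^2 + 1)

m^4 - 1 = (m^2 - 1)(m^2 + 1), and m^2 - 1 = (m-1)(m+1).
So m(m^4 - 1) = (m - 1)m(m + 1)(m^2 + 1).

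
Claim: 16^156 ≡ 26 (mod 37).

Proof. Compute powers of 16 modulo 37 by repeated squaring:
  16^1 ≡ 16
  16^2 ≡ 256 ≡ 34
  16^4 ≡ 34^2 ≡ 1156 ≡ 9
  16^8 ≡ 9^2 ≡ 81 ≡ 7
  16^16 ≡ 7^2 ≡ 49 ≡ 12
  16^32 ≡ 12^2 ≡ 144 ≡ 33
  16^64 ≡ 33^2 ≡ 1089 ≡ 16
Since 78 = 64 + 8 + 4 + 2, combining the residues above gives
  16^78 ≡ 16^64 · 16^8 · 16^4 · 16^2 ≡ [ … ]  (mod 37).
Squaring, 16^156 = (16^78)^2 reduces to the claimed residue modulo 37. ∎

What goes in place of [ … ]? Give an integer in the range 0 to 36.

16^64 · 16^8 · 16^4 · 16^2 ≡ 16 · 7 · 9 · 34 = 34272.
34272 mod 37 = 10, so 16^78 ≡ 10 (mod 37).

10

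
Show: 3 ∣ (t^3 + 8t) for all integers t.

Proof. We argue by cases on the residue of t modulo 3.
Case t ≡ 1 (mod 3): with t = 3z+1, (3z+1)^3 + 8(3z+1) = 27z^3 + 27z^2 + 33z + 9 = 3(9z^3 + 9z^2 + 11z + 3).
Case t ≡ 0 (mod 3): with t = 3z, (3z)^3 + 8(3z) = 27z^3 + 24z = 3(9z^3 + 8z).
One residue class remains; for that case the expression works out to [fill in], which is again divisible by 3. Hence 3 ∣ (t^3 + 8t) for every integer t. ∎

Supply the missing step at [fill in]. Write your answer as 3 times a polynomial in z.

3(9z^3 + 18z^2 + 20z + 8)

The residues treated are {1, 0}, so the missing case is t ≡ 2 (mod 3); write t = 3z+2.
Then (3z+2)^3 + 8(3z+2) = 27z^3 + 54z^2 + 60z + 24 = 3(9z^3 + 18z^2 + 20z + 8).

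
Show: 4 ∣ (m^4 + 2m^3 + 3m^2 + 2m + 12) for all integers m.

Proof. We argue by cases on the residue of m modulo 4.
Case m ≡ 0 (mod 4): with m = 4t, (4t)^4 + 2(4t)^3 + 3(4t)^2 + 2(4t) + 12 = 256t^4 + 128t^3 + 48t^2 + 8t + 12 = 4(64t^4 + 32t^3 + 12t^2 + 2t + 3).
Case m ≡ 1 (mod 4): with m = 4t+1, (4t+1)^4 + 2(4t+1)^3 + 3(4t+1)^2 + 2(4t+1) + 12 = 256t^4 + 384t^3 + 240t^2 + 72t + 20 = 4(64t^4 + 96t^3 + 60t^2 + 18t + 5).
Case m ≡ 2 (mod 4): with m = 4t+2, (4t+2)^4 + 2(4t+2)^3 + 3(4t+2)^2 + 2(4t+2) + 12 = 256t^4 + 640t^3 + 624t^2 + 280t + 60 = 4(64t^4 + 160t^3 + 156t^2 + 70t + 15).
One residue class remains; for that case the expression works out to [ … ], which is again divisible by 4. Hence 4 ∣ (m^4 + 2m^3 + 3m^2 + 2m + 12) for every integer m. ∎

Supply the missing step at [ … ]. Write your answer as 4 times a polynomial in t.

4(64t^4 + 224t^3 + 300t^2 + 182t + 45)

Only m ≡ 3 (mod 4) is unaccounted for. Put m = 4t+3:
(4t+3)^4 + 2(4t+3)^3 + 3(4t+3)^2 + 2(4t+3) + 12 expands to 256t^4 + 896t^3 + 1200t^2 + 728t + 180,
and factoring out 4 leaves 4(64t^4 + 224t^3 + 300t^2 + 182t + 45).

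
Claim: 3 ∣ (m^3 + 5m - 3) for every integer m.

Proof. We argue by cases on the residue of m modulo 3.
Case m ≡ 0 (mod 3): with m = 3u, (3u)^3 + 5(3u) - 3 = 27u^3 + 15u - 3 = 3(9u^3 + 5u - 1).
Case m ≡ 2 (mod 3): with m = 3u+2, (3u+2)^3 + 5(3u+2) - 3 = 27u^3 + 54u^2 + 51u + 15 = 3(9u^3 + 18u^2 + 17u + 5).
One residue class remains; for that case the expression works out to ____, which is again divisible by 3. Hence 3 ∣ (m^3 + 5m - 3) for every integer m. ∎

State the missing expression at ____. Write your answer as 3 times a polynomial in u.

3(9u^3 + 9u^2 + 8u + 1)

Only m ≡ 1 (mod 3) is unaccounted for. Put m = 3u+1:
(3u+1)^3 + 5(3u+1) - 3 expands to 27u^3 + 27u^2 + 24u + 3,
and factoring out 3 leaves 3(9u^3 + 9u^2 + 8u + 1).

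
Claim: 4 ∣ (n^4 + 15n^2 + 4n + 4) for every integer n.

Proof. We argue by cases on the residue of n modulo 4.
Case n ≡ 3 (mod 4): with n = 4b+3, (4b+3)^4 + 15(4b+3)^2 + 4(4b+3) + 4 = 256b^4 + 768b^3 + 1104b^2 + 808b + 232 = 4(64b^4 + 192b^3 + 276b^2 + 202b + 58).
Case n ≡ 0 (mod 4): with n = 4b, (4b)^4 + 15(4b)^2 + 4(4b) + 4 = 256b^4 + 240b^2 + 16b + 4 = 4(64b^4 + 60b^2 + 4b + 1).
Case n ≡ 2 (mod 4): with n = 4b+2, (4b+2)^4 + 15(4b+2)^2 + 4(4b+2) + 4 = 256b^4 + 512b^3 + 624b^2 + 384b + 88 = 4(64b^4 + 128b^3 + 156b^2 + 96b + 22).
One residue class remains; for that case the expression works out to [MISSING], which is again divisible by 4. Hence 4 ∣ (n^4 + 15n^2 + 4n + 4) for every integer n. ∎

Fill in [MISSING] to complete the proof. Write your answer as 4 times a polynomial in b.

Only n ≡ 1 (mod 4) is unaccounted for. Put n = 4b+1:
(4b+1)^4 + 15(4b+1)^2 + 4(4b+1) + 4 expands to 256b^4 + 256b^3 + 336b^2 + 152b + 24,
and factoring out 4 leaves 4(64b^4 + 64b^3 + 84b^2 + 38b + 6).

4(64b^4 + 64b^3 + 84b^2 + 38b + 6)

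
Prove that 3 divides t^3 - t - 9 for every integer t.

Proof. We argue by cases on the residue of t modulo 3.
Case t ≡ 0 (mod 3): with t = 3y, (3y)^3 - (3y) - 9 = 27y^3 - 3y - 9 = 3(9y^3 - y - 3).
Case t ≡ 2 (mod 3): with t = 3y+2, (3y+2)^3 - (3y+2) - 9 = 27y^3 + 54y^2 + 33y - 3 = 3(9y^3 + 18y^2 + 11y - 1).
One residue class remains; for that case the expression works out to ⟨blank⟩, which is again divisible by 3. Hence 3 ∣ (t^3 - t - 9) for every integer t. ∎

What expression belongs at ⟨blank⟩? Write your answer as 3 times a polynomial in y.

3(9y^3 + 9y^2 + 2y - 3)

Only t ≡ 1 (mod 3) is unaccounted for. Put t = 3y+1:
(3y+1)^3 - (3y+1) - 9 expands to 27y^3 + 27y^2 + 6y - 9,
and factoring out 3 leaves 3(9y^3 + 9y^2 + 2y - 3).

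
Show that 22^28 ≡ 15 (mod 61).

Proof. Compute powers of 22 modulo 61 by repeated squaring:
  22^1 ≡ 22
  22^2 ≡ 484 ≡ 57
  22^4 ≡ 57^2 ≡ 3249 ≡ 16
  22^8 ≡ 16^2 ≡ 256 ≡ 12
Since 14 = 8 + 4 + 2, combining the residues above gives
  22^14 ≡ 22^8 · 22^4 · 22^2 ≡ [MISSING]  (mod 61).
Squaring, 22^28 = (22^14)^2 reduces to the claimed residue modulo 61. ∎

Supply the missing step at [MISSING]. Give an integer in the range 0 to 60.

22^8 · 22^4 · 22^2 ≡ 12 · 16 · 57 = 10944.
10944 mod 61 = 25, so 22^14 ≡ 25 (mod 61).

25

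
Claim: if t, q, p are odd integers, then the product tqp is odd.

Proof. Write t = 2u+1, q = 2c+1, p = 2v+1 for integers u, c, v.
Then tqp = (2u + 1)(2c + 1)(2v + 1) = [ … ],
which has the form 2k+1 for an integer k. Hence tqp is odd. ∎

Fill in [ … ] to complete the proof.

2(4cuv + 2cu + 2cv + c + 2uv + u + v) + 1

Expanding: (2u + 1)(2c + 1)(2v + 1) = 8cuv + 4cu + 4cv + 2c + 4uv + 2u + 2v + 1.
Every term except the constant is even, so this is 2(4cuv + 2cu + 2cv + c + 2uv + u + v) + 1,
and 4cuv + 2cu + 2cv + c + 2uv + u + v ∈ ℤ gives the required form.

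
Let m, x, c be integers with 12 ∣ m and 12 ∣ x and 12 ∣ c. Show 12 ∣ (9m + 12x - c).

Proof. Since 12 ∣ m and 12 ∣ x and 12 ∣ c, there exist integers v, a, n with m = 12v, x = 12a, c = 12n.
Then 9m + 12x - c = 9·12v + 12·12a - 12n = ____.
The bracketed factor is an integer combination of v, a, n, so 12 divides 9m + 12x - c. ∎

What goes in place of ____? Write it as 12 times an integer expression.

12(12a - n + 9v)

Pull the common 12 out of every term: 9·12v + 12·12a - 12n = 12(12a - n + 9v).
12a - n + 9v is an integer, which exhibits the divisibility.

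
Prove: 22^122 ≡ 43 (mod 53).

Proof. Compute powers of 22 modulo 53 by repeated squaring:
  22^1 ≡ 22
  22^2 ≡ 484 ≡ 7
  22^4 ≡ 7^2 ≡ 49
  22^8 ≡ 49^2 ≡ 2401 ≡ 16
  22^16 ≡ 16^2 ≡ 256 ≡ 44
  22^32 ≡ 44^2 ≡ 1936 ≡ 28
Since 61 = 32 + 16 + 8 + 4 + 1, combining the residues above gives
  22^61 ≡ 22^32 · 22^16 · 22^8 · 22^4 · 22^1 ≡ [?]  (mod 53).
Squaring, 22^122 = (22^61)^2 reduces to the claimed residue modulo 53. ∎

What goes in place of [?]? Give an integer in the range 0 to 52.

34

Multiply the listed residues: 28 · 44 · 16 · 49 · 22 = 1232 → 19712 → 965888 → 21249536.
Reducing modulo 53: 21249536 = 400934·53 + 34, so 22^61 ≡ 34.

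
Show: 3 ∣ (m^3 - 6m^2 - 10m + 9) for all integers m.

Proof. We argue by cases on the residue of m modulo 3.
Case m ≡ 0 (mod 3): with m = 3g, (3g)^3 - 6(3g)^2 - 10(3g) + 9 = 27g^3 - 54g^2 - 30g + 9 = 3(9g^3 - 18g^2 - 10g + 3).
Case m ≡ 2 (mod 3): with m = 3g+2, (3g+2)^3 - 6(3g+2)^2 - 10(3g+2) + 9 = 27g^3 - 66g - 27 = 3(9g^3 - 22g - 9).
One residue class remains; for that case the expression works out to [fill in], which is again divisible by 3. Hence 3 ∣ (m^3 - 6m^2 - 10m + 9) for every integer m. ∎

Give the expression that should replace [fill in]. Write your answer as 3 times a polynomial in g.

3(9g^3 - 9g^2 - 19g - 2)

Only m ≡ 1 (mod 3) is unaccounted for. Put m = 3g+1:
(3g+1)^3 - 6(3g+1)^2 - 10(3g+1) + 9 expands to 27g^3 - 27g^2 - 57g - 6,
and factoring out 3 leaves 3(9g^3 - 9g^2 - 19g - 2).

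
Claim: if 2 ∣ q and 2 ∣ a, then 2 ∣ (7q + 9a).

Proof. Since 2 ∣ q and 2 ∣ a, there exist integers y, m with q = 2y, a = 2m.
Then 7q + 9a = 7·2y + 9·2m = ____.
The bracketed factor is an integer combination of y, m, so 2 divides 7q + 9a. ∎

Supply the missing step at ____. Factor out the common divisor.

Pull the common 2 out of every term: 7·2y + 9·2m = 2(9m + 7y).
9m + 7y is an integer, which exhibits the divisibility.

2(9m + 7y)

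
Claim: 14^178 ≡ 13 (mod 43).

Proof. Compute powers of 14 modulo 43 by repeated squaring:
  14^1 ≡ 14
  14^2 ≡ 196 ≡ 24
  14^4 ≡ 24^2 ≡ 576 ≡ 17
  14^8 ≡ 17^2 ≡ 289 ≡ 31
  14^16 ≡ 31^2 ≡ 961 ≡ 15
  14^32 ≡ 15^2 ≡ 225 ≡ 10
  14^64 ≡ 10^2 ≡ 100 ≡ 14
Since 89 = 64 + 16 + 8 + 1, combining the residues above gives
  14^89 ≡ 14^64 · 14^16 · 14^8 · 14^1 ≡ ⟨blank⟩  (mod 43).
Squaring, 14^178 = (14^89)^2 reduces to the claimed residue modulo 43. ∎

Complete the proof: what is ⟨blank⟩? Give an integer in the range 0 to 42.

Multiply the listed residues: 14 · 15 · 31 · 14 = 210 → 6510 → 91140.
Reducing modulo 43: 91140 = 2119·43 + 23, so 14^89 ≡ 23.

23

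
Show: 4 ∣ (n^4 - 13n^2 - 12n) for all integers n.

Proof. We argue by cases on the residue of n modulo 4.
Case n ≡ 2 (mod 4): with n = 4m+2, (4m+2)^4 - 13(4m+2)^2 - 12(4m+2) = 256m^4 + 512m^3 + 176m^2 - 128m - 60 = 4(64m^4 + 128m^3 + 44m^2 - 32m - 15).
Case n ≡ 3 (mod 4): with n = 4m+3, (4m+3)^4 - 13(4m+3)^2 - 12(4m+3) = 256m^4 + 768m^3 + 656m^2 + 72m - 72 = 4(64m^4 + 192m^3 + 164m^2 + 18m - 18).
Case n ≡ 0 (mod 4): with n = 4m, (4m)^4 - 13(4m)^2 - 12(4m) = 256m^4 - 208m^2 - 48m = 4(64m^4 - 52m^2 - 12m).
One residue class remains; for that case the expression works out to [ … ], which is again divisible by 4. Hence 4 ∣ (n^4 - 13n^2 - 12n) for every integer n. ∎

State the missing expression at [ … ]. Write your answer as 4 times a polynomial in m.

4(64m^4 + 64m^3 - 28m^2 - 34m - 6)

The residues treated are {2, 3, 0}, so the missing case is n ≡ 1 (mod 4); write n = 4m+1.
Then (4m+1)^4 - 13(4m+1)^2 - 12(4m+1) = 256m^4 + 256m^3 - 112m^2 - 136m - 24 = 4(64m^4 + 64m^3 - 28m^2 - 34m - 6).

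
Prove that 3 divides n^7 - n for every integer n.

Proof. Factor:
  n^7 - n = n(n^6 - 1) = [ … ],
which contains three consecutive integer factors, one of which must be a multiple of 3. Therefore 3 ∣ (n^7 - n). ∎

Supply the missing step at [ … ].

n^6 - 1 = (n^2 - 1)(n^4 + n^2 + 1), and n^2 - 1 = (n-1)(n+1).
So n(n^6 - 1) = (n - 1)n(n + 1)(n^4 + n^2 + 1).

(n - 1)n(n + 1)(n^4 + n^2 + 1)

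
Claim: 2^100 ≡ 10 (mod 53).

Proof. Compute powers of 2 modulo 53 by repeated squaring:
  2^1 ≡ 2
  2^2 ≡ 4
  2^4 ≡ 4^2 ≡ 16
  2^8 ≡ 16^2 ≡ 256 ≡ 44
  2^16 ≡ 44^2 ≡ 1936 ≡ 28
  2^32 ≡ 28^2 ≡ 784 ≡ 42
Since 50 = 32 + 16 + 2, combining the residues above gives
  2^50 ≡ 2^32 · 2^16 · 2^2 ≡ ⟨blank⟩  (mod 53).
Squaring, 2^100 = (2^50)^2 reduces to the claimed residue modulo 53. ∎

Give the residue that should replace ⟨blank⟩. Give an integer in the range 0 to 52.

40

Multiply the listed residues: 42 · 28 · 4 = 1176 → 4704.
Reducing modulo 53: 4704 = 88·53 + 40, so 2^50 ≡ 40.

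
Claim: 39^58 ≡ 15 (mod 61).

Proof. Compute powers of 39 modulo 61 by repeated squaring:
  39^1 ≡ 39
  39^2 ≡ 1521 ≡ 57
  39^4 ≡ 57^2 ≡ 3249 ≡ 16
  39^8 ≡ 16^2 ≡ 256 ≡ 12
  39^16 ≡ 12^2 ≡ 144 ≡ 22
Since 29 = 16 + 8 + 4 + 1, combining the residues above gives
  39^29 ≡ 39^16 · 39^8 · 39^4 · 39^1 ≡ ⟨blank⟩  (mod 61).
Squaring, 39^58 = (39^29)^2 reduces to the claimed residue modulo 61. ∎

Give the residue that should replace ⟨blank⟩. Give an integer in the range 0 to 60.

39^16 · 39^8 · 39^4 · 39^1 ≡ 22 · 12 · 16 · 39 = 164736.
164736 mod 61 = 36, so 39^29 ≡ 36 (mod 61).

36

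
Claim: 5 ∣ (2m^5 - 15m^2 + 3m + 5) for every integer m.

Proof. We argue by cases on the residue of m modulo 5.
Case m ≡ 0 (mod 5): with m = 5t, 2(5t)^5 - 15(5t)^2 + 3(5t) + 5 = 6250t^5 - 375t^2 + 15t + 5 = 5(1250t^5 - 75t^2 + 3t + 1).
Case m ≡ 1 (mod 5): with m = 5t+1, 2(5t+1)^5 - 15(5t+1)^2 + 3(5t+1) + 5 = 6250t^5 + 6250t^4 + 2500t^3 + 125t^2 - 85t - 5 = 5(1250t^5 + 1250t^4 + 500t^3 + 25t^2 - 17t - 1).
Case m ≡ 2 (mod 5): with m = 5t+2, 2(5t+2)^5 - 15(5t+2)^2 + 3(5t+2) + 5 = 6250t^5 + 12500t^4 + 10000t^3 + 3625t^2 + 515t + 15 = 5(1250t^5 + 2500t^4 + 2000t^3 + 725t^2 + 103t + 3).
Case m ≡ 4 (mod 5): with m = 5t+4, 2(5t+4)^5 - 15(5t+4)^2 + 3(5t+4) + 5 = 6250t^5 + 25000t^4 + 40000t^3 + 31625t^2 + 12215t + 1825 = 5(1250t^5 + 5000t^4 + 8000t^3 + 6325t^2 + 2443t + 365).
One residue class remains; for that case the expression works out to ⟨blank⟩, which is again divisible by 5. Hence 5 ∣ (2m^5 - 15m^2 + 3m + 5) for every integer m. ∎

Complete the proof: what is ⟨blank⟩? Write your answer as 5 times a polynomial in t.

The residues treated are {0, 1, 2, 4}, so the missing case is m ≡ 3 (mod 5); write m = 5t+3.
Then 2(5t+3)^5 - 15(5t+3)^2 + 3(5t+3) + 5 = 6250t^5 + 18750t^4 + 22500t^3 + 13125t^2 + 3615t + 365 = 5(1250t^5 + 3750t^4 + 4500t^3 + 2625t^2 + 723t + 73).

5(1250t^5 + 3750t^4 + 4500t^3 + 2625t^2 + 723t + 73)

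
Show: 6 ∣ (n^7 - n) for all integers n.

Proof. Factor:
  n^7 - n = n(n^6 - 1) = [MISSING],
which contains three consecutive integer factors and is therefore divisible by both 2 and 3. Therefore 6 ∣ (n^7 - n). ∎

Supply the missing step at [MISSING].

n^6 - 1 = (n^2 - 1)(n^4 + n^2 + 1), and n^2 - 1 = (n-1)(n+1).
So n(n^6 - 1) = (n - 1)n(n + 1)(n^4 + n^2 + 1).

(n - 1)n(n + 1)(n^4 + n^2 + 1)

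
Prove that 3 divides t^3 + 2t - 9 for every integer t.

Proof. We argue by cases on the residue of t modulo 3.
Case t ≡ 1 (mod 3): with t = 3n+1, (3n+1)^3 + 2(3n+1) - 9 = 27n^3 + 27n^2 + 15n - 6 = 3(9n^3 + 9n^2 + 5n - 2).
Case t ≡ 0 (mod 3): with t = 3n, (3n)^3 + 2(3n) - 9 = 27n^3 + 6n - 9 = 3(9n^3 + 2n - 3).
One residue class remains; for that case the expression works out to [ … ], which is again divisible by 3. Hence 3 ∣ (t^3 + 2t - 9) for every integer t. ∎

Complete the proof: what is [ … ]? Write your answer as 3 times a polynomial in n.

The residues treated are {1, 0}, so the missing case is t ≡ 2 (mod 3); write t = 3n+2.
Then (3n+2)^3 + 2(3n+2) - 9 = 27n^3 + 54n^2 + 42n + 3 = 3(9n^3 + 18n^2 + 14n + 1).

3(9n^3 + 18n^2 + 14n + 1)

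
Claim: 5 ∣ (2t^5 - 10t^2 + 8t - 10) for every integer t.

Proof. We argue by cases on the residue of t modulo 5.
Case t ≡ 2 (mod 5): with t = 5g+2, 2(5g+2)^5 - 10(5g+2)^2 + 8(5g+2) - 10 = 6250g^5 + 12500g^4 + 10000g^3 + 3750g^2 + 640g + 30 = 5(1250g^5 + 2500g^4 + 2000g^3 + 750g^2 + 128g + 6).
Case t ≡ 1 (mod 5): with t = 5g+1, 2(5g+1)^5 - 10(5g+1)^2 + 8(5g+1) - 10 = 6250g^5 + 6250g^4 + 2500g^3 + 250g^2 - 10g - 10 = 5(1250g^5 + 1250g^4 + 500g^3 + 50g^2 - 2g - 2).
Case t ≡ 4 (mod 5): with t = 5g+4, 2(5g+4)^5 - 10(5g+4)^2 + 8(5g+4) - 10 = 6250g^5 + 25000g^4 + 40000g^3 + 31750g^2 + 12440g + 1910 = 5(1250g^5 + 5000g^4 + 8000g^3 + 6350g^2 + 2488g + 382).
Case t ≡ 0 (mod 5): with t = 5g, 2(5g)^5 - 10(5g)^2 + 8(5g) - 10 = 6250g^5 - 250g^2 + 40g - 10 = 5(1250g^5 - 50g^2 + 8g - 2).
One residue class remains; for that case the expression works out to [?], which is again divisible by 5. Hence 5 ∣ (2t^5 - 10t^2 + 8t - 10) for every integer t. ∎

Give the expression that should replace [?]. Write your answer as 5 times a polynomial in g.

The residues treated are {2, 1, 4, 0}, so the missing case is t ≡ 3 (mod 5); write t = 5g+3.
Then 2(5g+3)^5 - 10(5g+3)^2 + 8(5g+3) - 10 = 6250g^5 + 18750g^4 + 22500g^3 + 13250g^2 + 3790g + 410 = 5(1250g^5 + 3750g^4 + 4500g^3 + 2650g^2 + 758g + 82).

5(1250g^5 + 3750g^4 + 4500g^3 + 2650g^2 + 758g + 82)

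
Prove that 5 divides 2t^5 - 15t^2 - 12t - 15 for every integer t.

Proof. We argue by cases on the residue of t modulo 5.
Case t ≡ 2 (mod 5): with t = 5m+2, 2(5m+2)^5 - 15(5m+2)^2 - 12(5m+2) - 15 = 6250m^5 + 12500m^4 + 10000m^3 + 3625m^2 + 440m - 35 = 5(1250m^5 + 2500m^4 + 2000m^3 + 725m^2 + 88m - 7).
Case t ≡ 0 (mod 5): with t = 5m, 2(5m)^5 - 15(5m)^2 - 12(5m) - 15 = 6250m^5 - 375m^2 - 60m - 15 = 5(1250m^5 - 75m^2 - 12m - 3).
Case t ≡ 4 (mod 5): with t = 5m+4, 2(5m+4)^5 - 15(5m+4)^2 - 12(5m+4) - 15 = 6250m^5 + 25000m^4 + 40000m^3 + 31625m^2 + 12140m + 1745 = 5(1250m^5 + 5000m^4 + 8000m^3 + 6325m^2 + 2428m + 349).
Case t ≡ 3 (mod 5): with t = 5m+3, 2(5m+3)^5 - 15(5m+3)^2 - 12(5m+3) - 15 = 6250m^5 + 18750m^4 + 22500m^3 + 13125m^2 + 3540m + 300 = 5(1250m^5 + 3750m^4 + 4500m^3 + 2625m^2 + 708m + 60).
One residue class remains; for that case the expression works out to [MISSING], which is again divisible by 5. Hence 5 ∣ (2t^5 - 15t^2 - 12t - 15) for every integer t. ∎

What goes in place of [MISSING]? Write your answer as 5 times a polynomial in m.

Only t ≡ 1 (mod 5) is unaccounted for. Put t = 5m+1:
2(5m+1)^5 - 15(5m+1)^2 - 12(5m+1) - 15 expands to 6250m^5 + 6250m^4 + 2500m^3 + 125m^2 - 160m - 40,
and factoring out 5 leaves 5(1250m^5 + 1250m^4 + 500m^3 + 25m^2 - 32m - 8).

5(1250m^5 + 1250m^4 + 500m^3 + 25m^2 - 32m - 8)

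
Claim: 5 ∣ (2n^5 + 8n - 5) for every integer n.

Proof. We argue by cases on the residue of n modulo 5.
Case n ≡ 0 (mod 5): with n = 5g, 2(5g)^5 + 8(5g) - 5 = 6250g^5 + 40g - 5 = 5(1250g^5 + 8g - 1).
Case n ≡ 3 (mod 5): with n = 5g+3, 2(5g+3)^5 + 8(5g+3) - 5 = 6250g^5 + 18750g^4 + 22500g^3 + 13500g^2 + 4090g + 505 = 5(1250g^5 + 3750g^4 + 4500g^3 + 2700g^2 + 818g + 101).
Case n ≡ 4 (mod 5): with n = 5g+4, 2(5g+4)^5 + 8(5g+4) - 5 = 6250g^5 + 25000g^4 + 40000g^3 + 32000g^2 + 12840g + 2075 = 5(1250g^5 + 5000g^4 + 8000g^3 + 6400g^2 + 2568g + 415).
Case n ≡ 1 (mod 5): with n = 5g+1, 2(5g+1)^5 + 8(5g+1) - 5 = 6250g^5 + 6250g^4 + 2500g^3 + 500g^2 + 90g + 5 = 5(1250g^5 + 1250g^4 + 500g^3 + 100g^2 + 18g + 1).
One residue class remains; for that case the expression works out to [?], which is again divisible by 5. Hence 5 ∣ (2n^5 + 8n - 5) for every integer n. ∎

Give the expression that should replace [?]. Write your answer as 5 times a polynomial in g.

5(1250g^5 + 2500g^4 + 2000g^3 + 800g^2 + 168g + 15)

The residues treated are {0, 3, 4, 1}, so the missing case is n ≡ 2 (mod 5); write n = 5g+2.
Then 2(5g+2)^5 + 8(5g+2) - 5 = 6250g^5 + 12500g^4 + 10000g^3 + 4000g^2 + 840g + 75 = 5(1250g^5 + 2500g^4 + 2000g^3 + 800g^2 + 168g + 15).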